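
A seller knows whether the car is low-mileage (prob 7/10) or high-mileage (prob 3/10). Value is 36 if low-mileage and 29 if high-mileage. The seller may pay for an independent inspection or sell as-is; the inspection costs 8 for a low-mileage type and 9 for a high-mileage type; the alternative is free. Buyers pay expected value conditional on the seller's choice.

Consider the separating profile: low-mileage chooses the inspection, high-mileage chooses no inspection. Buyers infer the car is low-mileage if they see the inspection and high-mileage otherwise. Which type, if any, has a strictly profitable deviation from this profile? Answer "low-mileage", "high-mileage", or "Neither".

The inspection pays 36; no inspection pays 29.
low-mileage: assigned the inspection, nets 36 − 8 = 28; deviating to no inspection nets 29.
high-mileage: assigned no inspection, nets 29; deviating to the inspection nets 36 − 9 = 27.
The low-mileage type gains 1 by deviating.

low-mileage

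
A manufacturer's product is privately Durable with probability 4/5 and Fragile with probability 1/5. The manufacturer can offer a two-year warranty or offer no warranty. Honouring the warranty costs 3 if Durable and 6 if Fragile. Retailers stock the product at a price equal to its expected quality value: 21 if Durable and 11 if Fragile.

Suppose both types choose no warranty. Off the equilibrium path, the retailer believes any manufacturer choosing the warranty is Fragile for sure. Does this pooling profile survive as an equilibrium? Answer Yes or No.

Yes

On path, the retailer holds the prior and pays 4/5·21 + 1/5·11 = 19. Off path (the warranty), believing Fragile, it pays 11.
Durable: no warranty nets 19; the warranty nets 11 − 3 = 8. Durable stays.
Fragile: no warranty nets 19; the warranty nets 11 − 6 = 5. Fragile stays.
No type deviates, so pooling is sustained.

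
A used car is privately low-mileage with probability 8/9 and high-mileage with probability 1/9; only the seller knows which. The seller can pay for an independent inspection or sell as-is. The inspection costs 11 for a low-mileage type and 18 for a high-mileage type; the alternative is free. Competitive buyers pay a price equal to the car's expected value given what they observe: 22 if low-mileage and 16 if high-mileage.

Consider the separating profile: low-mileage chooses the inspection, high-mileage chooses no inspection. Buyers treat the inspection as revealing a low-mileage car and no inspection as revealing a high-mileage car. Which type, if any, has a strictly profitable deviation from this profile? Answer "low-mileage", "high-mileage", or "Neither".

The inspection pays 22; no inspection pays 16.
low-mileage: assigned the inspection, nets 22 − 11 = 11; deviating to no inspection nets 16.
high-mileage: assigned no inspection, nets 16; deviating to the inspection nets 22 − 18 = 4.
The low-mileage type gains 5 by deviating.

low-mileage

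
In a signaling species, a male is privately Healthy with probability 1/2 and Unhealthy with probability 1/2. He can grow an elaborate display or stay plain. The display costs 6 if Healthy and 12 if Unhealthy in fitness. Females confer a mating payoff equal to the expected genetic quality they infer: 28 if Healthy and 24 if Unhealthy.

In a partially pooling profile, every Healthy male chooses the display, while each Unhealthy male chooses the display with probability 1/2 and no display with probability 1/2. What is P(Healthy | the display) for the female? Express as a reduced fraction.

2/3

P(the display) = (1/2)·1 + (1/2)·(1/2) = 3/4.
By Bayes' rule, P(Healthy | the display) = (1/2) / (3/4) = 2/3.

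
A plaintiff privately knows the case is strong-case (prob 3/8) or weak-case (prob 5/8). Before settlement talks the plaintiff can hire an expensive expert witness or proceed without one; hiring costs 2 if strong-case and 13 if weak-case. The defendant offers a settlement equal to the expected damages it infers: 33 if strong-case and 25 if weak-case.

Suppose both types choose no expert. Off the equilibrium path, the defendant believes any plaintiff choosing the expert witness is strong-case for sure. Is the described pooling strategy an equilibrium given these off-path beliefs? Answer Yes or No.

On path, the defendant holds the prior and pays 3/8·33 + 5/8·25 = 28. Off path (the expert witness), believing strong-case, it pays 33.
strong-case: no expert nets 28; the expert witness nets 33 − 2 = 31. strong-case would deviate.
weak-case: no expert nets 28; the expert witness nets 33 − 13 = 20. weak-case stays.
A type deviates, so pooling fails.

No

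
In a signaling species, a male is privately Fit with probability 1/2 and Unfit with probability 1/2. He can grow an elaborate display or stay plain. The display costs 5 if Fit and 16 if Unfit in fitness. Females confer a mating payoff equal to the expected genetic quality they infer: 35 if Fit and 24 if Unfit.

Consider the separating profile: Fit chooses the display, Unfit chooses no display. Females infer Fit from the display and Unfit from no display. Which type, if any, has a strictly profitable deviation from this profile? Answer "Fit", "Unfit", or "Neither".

The display pays 35; no display pays 24.
Fit: assigned the display, nets 35 − 5 = 30; deviating to no display nets 24.
Unfit: assigned no display, nets 24; deviating to the display nets 35 − 16 = 19.
Both types strictly prefer their assigned action; no profitable deviation.

Neither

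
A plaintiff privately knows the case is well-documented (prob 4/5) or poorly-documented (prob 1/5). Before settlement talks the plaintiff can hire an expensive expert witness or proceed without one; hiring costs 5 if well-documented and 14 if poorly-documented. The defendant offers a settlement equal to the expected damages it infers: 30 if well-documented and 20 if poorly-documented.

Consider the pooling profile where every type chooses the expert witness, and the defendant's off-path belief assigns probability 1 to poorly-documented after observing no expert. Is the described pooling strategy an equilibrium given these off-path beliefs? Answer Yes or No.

On path, the defendant holds the prior and pays 4/5·30 + 1/5·20 = 28. Off path (no expert), believing poorly-documented, it pays 20.
well-documented: the expert witness nets 28 − 5 = 23; no expert nets 20. well-documented stays.
poorly-documented: the expert witness nets 28 − 14 = 14; no expert nets 20. poorly-documented would deviate.
A type deviates, so pooling fails.

No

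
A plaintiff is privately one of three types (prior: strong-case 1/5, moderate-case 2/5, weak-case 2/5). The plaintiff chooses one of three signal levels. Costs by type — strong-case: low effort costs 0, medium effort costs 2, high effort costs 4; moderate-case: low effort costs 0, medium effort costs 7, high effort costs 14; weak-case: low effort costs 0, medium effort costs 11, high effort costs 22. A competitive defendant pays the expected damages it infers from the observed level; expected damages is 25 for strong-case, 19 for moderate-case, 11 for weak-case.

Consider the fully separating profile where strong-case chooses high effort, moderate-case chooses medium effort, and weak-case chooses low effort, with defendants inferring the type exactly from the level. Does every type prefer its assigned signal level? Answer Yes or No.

Yes

Separating settlements: high effort → 25, medium effort → 19, low effort → 11.
strong-case (assigned high effort): low effort: 11 − 0 = 11; medium effort: 19 − 2 = 17; high effort: 25 − 4 = 21. strong-case stays.
moderate-case (assigned medium effort): low effort: 11 − 0 = 11; medium effort: 19 − 7 = 12; high effort: 25 − 14 = 11. moderate-case stays.
weak-case (assigned low effort): low effort: 11 − 0 = 11; medium effort: 19 − 11 = 8; high effort: 25 − 22 = 3. weak-case stays.
Every type prefers its assigned level; separation holds.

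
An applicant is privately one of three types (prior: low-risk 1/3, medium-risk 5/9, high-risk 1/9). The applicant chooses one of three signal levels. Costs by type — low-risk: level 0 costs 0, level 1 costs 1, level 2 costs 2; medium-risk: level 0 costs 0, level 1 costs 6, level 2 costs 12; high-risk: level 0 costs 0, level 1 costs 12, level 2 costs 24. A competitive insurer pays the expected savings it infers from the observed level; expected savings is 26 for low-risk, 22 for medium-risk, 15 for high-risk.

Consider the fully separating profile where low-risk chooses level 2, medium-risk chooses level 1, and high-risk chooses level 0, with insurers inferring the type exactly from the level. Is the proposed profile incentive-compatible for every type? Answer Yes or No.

Separating rebates: level 2 → 26, level 1 → 22, level 0 → 15.
low-risk (assigned level 2): level 0: 15 − 0 = 15; level 1: 22 − 1 = 21; level 2: 26 − 2 = 24. low-risk stays.
medium-risk (assigned level 1): level 0: 15 − 0 = 15; level 1: 22 − 6 = 16; level 2: 26 − 12 = 14. medium-risk stays.
high-risk (assigned level 0): level 0: 15 − 0 = 15; level 1: 22 − 12 = 10; level 2: 26 − 24 = 2. high-risk stays.
Every type prefers its assigned level; separation holds.

Yes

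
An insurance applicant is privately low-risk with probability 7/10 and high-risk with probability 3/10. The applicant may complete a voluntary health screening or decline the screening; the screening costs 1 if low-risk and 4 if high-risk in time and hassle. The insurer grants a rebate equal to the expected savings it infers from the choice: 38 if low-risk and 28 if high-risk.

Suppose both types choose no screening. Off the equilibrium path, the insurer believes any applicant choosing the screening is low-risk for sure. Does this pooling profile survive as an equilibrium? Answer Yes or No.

On path, the insurer holds the prior and pays 7/10·38 + 3/10·28 = 35. Off path (the screening), believing low-risk, it pays 38.
low-risk: no screening nets 35; the screening nets 38 − 1 = 37. low-risk would deviate.
high-risk: no screening nets 35; the screening nets 38 − 4 = 34. high-risk stays.
A type deviates, so pooling fails.

No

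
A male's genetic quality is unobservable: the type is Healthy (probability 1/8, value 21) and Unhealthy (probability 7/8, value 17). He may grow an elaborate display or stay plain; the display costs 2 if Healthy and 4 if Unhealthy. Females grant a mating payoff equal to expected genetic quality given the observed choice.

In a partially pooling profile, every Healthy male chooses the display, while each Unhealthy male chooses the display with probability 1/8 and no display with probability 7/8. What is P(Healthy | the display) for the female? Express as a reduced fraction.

P(the display) = (1/8)·1 + (7/8)·(1/8) = 15/64.
By Bayes' rule, P(Healthy | the display) = (1/8) / (15/64) = 8/15.

8/15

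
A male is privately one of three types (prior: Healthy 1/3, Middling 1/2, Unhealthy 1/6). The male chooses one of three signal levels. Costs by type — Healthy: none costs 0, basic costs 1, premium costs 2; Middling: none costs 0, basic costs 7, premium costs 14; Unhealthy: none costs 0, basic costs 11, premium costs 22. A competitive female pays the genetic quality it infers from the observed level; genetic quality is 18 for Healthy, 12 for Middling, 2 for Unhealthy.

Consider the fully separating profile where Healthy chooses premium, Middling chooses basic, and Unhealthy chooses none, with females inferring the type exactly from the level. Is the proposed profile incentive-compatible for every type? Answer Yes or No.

Separating mating payoffs: premium → 18, basic → 12, none → 2.
Healthy (assigned premium): none: 2 − 0 = 2; basic: 12 − 1 = 11; premium: 18 − 2 = 16. Healthy stays.
Middling (assigned basic): none: 2 − 0 = 2; basic: 12 − 7 = 5; premium: 18 − 14 = 4. Middling stays.
Unhealthy (assigned none): none: 2 − 0 = 2; basic: 12 − 11 = 1; premium: 18 − 22 = -4. Unhealthy stays.
Every type prefers its assigned level; separation holds.

Yes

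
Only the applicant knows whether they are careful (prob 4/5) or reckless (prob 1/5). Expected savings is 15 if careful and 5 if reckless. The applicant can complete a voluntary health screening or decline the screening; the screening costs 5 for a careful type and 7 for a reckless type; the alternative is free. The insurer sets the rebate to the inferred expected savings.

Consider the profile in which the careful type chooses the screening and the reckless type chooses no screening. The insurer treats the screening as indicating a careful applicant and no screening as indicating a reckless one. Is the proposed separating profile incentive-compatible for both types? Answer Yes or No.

Under these beliefs, the screening earns rebate 15 and no screening earns rebate 5.
careful: the screening nets 15 − 5 = 10; no screening nets 5. careful prefers the screening.
reckless: the screening nets 15 − 7 = 8; no screening nets 5. reckless would deviate to the screening.
reckless has a profitable deviation, so the profile is not an equilibrium.

No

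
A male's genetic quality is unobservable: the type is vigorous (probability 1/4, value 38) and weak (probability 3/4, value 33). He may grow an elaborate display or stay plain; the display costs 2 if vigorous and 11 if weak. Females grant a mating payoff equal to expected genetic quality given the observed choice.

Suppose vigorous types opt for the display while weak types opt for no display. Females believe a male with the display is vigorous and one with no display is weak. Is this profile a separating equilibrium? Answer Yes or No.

Yes

Under these beliefs, the display earns mating payoff 38 and no display earns mating payoff 33.
vigorous: the display nets 38 − 2 = 36; no display nets 33. vigorous prefers the display.
weak: the display nets 38 − 11 = 27; no display nets 33. weak prefers no display.
Neither type deviates, so the separating profile is an equilibrium.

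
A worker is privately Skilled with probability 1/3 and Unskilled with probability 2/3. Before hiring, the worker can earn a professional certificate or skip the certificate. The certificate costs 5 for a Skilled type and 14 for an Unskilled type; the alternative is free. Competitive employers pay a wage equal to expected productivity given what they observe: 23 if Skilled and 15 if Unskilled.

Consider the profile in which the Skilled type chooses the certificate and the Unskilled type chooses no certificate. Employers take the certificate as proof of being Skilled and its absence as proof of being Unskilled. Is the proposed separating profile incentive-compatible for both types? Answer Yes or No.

Under these beliefs, the certificate earns wage 23 and no certificate earns wage 15.
Skilled: the certificate nets 23 − 5 = 18; no certificate nets 15. Skilled prefers the certificate.
Unskilled: the certificate nets 23 − 14 = 9; no certificate nets 15. Unskilled prefers no certificate.
Neither type deviates, so the separating profile is an equilibrium.

Yes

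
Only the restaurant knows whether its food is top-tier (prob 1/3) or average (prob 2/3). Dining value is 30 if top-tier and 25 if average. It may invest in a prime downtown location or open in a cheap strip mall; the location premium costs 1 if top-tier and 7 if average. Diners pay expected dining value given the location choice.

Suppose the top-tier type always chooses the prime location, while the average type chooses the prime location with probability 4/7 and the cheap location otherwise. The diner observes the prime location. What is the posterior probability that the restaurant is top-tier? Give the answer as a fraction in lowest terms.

7/15

P(the prime location) = (1/3)·1 + (2/3)·(4/7) = 5/7.
By Bayes' rule, P(top-tier | the prime location) = (1/3) / (5/7) = 7/15.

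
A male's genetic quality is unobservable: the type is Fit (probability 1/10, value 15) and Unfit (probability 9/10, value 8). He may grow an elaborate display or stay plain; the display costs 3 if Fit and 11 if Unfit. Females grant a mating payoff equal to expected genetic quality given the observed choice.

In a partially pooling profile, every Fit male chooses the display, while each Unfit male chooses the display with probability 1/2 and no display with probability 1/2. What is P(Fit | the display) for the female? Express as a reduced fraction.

2/11

P(the display) = (1/10)·1 + (9/10)·(1/2) = 11/20.
By Bayes' rule, P(Fit | the display) = (1/10) / (11/20) = 2/11.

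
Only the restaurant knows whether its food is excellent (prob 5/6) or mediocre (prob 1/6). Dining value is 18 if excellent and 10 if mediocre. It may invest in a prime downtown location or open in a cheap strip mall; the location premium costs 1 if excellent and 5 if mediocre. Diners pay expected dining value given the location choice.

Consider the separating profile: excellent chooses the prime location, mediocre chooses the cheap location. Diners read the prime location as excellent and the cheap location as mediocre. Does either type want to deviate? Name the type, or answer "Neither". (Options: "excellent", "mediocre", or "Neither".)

mediocre

The prime location pays 18; the cheap location pays 10.
excellent: assigned the prime location, nets 18 − 1 = 17; deviating to the cheap location nets 10.
mediocre: assigned the cheap location, nets 10; deviating to the prime location nets 18 − 5 = 13.
The mediocre type gains 3 by deviating.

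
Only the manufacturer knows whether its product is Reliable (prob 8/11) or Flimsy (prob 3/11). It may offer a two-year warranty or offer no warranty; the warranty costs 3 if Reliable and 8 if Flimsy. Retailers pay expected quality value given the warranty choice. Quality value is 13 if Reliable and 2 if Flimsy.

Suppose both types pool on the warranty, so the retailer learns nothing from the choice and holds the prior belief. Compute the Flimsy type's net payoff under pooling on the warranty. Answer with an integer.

Pooled price = 8/11·13 + 3/11·2 = 10.
Flimsy pays cost 8 for the warranty, so net payoff = 10 − 8 = 2.

2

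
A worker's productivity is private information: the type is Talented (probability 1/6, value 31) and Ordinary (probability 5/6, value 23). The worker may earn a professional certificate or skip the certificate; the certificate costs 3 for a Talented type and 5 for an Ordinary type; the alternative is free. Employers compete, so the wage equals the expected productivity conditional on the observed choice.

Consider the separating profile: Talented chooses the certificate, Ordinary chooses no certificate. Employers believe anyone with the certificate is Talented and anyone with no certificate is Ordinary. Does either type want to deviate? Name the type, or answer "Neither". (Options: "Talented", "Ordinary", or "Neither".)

Ordinary

The certificate pays 31; no certificate pays 23.
Talented: assigned the certificate, nets 31 − 3 = 28; deviating to no certificate nets 23.
Ordinary: assigned no certificate, nets 23; deviating to the certificate nets 31 − 5 = 26.
The Ordinary type gains 3 by deviating.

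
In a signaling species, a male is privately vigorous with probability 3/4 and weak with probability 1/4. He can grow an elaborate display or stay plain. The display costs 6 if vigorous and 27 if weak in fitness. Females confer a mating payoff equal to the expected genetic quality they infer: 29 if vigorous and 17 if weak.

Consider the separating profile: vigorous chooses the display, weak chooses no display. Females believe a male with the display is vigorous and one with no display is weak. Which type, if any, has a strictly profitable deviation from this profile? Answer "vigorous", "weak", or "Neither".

The display pays 29; no display pays 17.
vigorous: assigned the display, nets 29 − 6 = 23; deviating to no display nets 17.
weak: assigned no display, nets 17; deviating to the display nets 29 − 27 = 2.
Both types strictly prefer their assigned action; no profitable deviation.

Neither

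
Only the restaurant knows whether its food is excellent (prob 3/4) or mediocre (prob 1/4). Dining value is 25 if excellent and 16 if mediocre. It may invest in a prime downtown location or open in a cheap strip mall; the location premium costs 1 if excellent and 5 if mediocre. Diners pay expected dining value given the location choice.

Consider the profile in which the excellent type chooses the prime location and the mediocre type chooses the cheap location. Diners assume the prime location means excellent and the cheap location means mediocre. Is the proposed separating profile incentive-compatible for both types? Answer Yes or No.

No

Under these beliefs, the prime location earns price premium 25 and the cheap location earns price premium 16.
excellent: the prime location nets 25 − 1 = 24; the cheap location nets 16. excellent prefers the prime location.
mediocre: the prime location nets 25 − 5 = 20; the cheap location nets 16. mediocre would deviate to the prime location.
mediocre has a profitable deviation, so the profile is not an equilibrium.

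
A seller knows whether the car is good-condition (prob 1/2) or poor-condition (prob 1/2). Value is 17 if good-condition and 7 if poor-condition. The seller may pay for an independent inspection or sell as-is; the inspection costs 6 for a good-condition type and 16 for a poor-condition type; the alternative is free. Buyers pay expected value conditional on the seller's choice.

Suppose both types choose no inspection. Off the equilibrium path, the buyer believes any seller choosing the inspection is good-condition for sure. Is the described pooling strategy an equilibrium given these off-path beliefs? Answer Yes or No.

Yes

On path, the buyer holds the prior and pays 1/2·17 + 1/2·7 = 12. Off path (the inspection), believing good-condition, it pays 17.
good-condition: no inspection nets 12; the inspection nets 17 − 6 = 11. good-condition stays.
poor-condition: no inspection nets 12; the inspection nets 17 − 16 = 1. poor-condition stays.
No type deviates, so pooling is sustained.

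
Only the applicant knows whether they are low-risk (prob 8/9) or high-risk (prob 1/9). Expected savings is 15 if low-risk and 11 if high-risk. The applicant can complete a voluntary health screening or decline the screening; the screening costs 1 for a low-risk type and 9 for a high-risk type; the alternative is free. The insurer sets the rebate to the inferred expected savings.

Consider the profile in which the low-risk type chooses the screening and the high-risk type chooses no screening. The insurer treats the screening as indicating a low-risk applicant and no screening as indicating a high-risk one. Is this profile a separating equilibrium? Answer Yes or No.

Yes

Under these beliefs, the screening earns rebate 15 and no screening earns rebate 11.
low-risk: the screening nets 15 − 1 = 14; no screening nets 11. low-risk prefers the screening.
high-risk: the screening nets 15 − 9 = 6; no screening nets 11. high-risk prefers no screening.
Neither type deviates, so the separating profile is an equilibrium.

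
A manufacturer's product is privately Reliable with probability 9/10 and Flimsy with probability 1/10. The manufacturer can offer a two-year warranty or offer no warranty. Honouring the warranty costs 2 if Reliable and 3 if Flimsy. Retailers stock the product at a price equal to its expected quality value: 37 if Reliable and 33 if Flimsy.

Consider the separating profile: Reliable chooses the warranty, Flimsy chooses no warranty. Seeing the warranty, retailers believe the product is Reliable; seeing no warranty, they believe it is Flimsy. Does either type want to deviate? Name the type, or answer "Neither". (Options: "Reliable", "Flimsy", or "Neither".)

The warranty pays 37; no warranty pays 33.
Reliable: assigned the warranty, nets 37 − 2 = 35; deviating to no warranty nets 33.
Flimsy: assigned no warranty, nets 33; deviating to the warranty nets 37 − 3 = 34.
The Flimsy type gains 1 by deviating.

Flimsy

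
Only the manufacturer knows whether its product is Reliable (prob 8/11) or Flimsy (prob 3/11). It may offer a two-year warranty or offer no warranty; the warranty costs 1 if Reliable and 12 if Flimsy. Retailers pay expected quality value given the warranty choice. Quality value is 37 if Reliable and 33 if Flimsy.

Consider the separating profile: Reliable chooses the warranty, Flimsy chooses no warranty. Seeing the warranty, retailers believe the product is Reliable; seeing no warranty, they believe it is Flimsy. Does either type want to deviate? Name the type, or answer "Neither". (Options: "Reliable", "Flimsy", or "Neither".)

The warranty pays 37; no warranty pays 33.
Reliable: assigned the warranty, nets 37 − 1 = 36; deviating to no warranty nets 33.
Flimsy: assigned no warranty, nets 33; deviating to the warranty nets 37 − 12 = 25.
Both types strictly prefer their assigned action; no profitable deviation.

Neither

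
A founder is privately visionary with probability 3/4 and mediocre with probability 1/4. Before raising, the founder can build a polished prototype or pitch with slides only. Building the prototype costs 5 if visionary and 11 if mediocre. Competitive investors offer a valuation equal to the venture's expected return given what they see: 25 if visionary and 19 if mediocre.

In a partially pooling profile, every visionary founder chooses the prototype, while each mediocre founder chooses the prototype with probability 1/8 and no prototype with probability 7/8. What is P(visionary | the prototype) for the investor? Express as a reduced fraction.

P(the prototype) = (3/4)·1 + (1/4)·(1/8) = 25/32.
By Bayes' rule, P(visionary | the prototype) = (3/4) / (25/32) = 24/25.

24/25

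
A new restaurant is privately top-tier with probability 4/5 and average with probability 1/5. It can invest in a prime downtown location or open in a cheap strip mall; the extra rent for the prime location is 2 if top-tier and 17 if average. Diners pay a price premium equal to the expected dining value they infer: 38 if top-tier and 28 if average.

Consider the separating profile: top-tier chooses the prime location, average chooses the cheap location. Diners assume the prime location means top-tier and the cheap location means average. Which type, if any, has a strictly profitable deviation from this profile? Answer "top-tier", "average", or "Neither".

The prime location pays 38; the cheap location pays 28.
top-tier: assigned the prime location, nets 38 − 2 = 36; deviating to the cheap location nets 28.
average: assigned the cheap location, nets 28; deviating to the prime location nets 38 − 17 = 21.
Both types strictly prefer their assigned action; no profitable deviation.

Neither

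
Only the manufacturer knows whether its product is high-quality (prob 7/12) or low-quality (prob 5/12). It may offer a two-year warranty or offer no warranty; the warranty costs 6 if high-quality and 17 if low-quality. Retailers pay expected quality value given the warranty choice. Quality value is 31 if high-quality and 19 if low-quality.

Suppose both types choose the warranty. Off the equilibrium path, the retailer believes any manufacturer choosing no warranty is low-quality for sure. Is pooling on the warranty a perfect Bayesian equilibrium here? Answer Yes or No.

No

On path, the retailer holds the prior and pays 7/12·31 + 5/12·19 = 26. Off path (no warranty), believing low-quality, it pays 19.
high-quality: the warranty nets 26 − 6 = 20; no warranty nets 19. high-quality stays.
low-quality: the warranty nets 26 − 17 = 9; no warranty nets 19. low-quality would deviate.
A type deviates, so pooling fails.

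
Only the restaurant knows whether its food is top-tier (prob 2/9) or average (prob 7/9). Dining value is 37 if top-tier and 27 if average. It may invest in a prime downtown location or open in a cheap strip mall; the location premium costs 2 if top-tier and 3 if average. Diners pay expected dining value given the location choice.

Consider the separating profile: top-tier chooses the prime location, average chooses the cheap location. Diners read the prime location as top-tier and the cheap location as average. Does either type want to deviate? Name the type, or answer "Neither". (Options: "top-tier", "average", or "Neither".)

average

The prime location pays 37; the cheap location pays 27.
top-tier: assigned the prime location, nets 37 − 2 = 35; deviating to the cheap location nets 27.
average: assigned the cheap location, nets 27; deviating to the prime location nets 37 − 3 = 34.
The average type gains 7 by deviating.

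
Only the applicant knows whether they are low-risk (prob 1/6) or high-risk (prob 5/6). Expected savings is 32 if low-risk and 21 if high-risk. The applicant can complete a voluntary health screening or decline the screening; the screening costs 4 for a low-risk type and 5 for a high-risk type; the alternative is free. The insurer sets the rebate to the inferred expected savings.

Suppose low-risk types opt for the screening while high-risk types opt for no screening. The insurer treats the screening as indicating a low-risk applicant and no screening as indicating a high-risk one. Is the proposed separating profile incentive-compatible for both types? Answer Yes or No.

Under these beliefs, the screening earns rebate 32 and no screening earns rebate 21.
low-risk: the screening nets 32 − 4 = 28; no screening nets 21. low-risk prefers the screening.
high-risk: the screening nets 32 − 5 = 27; no screening nets 21. high-risk would deviate to the screening.
high-risk has a profitable deviation, so the profile is not an equilibrium.

No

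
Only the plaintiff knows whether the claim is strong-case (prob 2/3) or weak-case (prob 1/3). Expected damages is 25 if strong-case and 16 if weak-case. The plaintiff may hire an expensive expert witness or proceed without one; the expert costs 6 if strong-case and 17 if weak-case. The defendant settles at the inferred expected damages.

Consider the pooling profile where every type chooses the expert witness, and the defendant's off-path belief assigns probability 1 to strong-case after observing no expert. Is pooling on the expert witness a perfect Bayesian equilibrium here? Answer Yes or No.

No

On path, the defendant holds the prior and pays 2/3·25 + 1/3·16 = 22. Off path (no expert), believing strong-case, it pays 25.
strong-case: the expert witness nets 22 − 6 = 16; no expert nets 25. strong-case would deviate.
weak-case: the expert witness nets 22 − 17 = 5; no expert nets 25. weak-case would deviate.
A type deviates, so pooling fails.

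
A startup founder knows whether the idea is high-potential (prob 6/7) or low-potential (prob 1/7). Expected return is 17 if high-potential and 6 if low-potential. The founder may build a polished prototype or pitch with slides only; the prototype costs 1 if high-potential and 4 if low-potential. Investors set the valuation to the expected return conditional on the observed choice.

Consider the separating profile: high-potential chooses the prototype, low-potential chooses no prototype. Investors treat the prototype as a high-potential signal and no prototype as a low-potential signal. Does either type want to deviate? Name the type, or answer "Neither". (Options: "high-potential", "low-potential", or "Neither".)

The prototype pays 17; no prototype pays 6.
high-potential: assigned the prototype, nets 17 − 1 = 16; deviating to no prototype nets 6.
low-potential: assigned no prototype, nets 6; deviating to the prototype nets 17 − 4 = 13.
The low-potential type gains 7 by deviating.

low-potential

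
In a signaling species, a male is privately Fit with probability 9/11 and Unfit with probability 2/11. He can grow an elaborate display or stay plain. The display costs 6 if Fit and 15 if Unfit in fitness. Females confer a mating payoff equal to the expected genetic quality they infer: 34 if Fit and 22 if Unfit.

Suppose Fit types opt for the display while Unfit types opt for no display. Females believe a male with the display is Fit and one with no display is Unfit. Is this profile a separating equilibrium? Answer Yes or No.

Under these beliefs, the display earns mating payoff 34 and no display earns mating payoff 22.
Fit: the display nets 34 − 6 = 28; no display nets 22. Fit prefers the display.
Unfit: the display nets 34 − 15 = 19; no display nets 22. Unfit prefers no display.
Neither type deviates, so the separating profile is an equilibrium.

Yes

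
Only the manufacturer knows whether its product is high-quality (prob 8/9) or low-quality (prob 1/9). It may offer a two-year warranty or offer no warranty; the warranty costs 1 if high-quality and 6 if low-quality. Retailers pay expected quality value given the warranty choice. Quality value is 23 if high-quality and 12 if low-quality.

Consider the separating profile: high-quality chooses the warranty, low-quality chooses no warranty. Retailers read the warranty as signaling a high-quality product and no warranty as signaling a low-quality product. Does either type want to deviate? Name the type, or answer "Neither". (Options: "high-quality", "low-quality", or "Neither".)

The warranty pays 23; no warranty pays 12.
high-quality: assigned the warranty, nets 23 − 1 = 22; deviating to no warranty nets 12.
low-quality: assigned no warranty, nets 12; deviating to the warranty nets 23 − 6 = 17.
The low-quality type gains 5 by deviating.

low-quality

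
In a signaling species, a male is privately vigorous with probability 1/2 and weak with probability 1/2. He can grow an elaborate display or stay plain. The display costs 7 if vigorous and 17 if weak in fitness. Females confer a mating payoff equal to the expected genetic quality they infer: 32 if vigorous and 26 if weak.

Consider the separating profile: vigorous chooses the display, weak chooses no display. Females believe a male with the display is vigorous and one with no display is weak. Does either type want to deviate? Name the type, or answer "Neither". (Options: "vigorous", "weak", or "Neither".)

The display pays 32; no display pays 26.
vigorous: assigned the display, nets 32 − 7 = 25; deviating to no display nets 26.
weak: assigned no display, nets 26; deviating to the display nets 32 − 17 = 15.
The vigorous type gains 1 by deviating.

vigorous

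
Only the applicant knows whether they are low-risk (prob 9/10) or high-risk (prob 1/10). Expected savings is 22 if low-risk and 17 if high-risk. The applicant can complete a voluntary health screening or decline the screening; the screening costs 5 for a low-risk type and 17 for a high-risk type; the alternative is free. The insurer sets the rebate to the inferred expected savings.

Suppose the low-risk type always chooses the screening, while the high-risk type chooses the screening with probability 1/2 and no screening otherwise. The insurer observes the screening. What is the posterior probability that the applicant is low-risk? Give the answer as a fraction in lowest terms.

P(the screening) = (9/10)·1 + (1/10)·(1/2) = 19/20.
By Bayes' rule, P(low-risk | the screening) = (9/10) / (19/20) = 18/19.

18/19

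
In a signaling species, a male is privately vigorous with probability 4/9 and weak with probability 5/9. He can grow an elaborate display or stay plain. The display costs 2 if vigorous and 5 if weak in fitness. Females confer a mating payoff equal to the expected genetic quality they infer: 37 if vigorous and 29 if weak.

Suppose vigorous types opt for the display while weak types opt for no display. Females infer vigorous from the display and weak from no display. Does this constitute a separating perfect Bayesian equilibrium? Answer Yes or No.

Under these beliefs, the display earns mating payoff 37 and no display earns mating payoff 29.
vigorous: the display nets 37 − 2 = 35; no display nets 29. vigorous prefers the display.
weak: the display nets 37 − 5 = 32; no display nets 29. weak would deviate to the display.
weak has a profitable deviation, so the profile is not an equilibrium.

No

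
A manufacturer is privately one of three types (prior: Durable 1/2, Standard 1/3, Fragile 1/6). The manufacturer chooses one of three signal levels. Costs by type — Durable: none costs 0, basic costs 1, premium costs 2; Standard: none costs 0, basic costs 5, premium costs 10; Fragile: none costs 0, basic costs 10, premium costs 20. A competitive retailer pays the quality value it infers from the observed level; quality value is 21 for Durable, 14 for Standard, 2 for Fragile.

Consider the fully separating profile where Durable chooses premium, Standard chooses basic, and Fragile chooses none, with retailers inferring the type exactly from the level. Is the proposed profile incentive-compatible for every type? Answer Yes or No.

No

Separating prices: premium → 21, basic → 14, none → 2.
Durable (assigned premium): none: 2 − 0 = 2; basic: 14 − 1 = 13; premium: 21 − 2 = 19. Durable stays.
Standard (assigned basic): none: 2 − 0 = 2; basic: 14 − 5 = 9; premium: 21 − 10 = 11. Standard prefers premium.
Fragile (assigned none): none: 2 − 0 = 2; basic: 14 − 10 = 4; premium: 21 − 20 = 1. Fragile prefers basic.
At least one type deviates; the separating profile fails.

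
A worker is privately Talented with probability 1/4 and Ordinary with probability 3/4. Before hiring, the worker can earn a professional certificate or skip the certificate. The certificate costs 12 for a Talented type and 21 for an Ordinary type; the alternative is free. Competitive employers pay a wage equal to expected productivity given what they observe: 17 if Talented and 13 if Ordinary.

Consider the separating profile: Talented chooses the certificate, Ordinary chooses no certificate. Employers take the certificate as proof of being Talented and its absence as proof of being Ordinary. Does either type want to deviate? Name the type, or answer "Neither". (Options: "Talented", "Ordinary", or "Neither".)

Talented

The certificate pays 17; no certificate pays 13.
Talented: assigned the certificate, nets 17 − 12 = 5; deviating to no certificate nets 13.
Ordinary: assigned no certificate, nets 13; deviating to the certificate nets 17 − 21 = -4.
The Talented type gains 8 by deviating.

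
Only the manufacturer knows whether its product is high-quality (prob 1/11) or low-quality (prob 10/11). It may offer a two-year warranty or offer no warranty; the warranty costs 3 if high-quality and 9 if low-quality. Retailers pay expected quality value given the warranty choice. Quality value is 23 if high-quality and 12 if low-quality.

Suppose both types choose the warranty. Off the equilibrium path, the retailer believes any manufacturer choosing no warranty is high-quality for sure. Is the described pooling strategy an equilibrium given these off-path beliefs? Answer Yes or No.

On path, the retailer holds the prior and pays 1/11·23 + 10/11·12 = 13. Off path (no warranty), believing high-quality, it pays 23.
high-quality: the warranty nets 13 − 3 = 10; no warranty nets 23. high-quality would deviate.
low-quality: the warranty nets 13 − 9 = 4; no warranty nets 23. low-quality would deviate.
A type deviates, so pooling fails.

No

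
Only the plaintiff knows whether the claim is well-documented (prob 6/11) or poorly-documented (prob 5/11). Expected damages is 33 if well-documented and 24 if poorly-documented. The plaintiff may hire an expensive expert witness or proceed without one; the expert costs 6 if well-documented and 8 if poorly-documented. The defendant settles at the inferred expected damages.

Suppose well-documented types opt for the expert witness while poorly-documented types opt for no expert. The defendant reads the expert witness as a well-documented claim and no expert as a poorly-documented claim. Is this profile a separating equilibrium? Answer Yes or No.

Under these beliefs, the expert witness earns settlement 33 and no expert earns settlement 24.
well-documented: the expert witness nets 33 − 6 = 27; no expert nets 24. well-documented prefers the expert witness.
poorly-documented: the expert witness nets 33 − 8 = 25; no expert nets 24. poorly-documented would deviate to the expert witness.
poorly-documented has a profitable deviation, so the profile is not an equilibrium.

No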